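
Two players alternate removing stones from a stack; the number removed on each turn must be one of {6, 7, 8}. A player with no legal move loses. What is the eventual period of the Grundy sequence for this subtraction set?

14

G(0) = 0
G(1) = mex{} = 0
G(2) = mex{} = 0
G(3) = mex{} = 0
G(4) = mex{} = 0
G(5) = mex{} = 0
G(6) = mex{0} = 1
G(7) = mex{0,0} = 1
G(8) = mex{0,0,0} = 1
G(9) = mex{0,0,0} = 1
G(10) = mex{0,0,0} = 1
G(11) = mex{0,0,0} = 1
G(12) = mex{1,0,0} = 2
G(13) = mex{1,1,0} = 2
G(14) = mex{1,1,1} = 0
G(15) = mex{1,1,1} = 0
G(16) = mex{1,1,1} = 0
G(17) = mex{1,1,1} = 0
G(18) = mex{2,1,1} = 0
G(19) = mex{2,2,1} = 0
G(20) = mex{0,2,2} = 1
G(21) = mex{0,0,2} = 1
G(22) = mex{0,0,0} = 1
G(23) = mex{0,0,0} = 1
G(24) = mex{0,0,0} = 1
G(25) = mex{0,0,0} = 1
G(26) = mex{1,0,0} = 2
G(27) = mex{1,1,0} = 2
G(28) = mex{1,1,1} = 0
G(29) = mex{1,1,1} = 0
G(n+14) = G(n) holds for n = 0,…,7 (a full window of length max(S) = 8), so the sequence is purely periodic with period 14.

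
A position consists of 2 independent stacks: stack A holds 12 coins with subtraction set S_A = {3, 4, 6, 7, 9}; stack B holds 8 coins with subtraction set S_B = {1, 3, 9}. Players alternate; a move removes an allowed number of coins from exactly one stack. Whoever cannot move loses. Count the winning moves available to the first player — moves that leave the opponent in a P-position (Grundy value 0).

Stack A, S = {3, 4, 6, 7, 9}:
n :  0  1  2  3  4  5  6  7  8  9 10 11 12
G :  0  0  0  1  1  1  2  2  2  3  3  3  0
G_A(12) = 0.
Stack B, S = {1, 3, 9}:
n : 0 1 2 3 4 5 6 7 8
G : 0 1 0 1 0 1 0 1 0
G_B(8) = 0.
Combined Grundy value = 0 ⊕ 0 = 0.
A winning move leaves total XOR = 0, i.e. changes one component's Grundy value g to g ⊕ X where X is the current total.
Stack A: target g' = 0⊕0 = 0, but every legal move changes the Grundy value (mex property), so 0 moves.
Stack B: target g' = 0⊕0 = 0, but every legal move changes the Grundy value (mex property), so 0 moves.

0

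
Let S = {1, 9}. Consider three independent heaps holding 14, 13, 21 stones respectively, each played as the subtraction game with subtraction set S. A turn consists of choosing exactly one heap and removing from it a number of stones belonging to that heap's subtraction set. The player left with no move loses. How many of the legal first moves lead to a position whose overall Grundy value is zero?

0

All heaps use S = {1, 9}:
n :  0  1  2  3  4  5  6  7  8  9 10 11 12 13 14 15 16 17 18 19 20 21
G :  0  1  0  1  0  1  0  1  0  1  0  1  0  1  0  1  0  1  0  1  0  1
Heap A: G(14) = 0.
Heap B: G(13) = 1.
Heap C: G(21) = 1.
Combined Grundy value = 0 ⊕ 1 ⊕ 1 = 0.
A winning move leaves total XOR = 0, i.e. changes one component's Grundy value g to g ⊕ X where X is the current total.
Heap A: target g' = 0⊕0 = 0, but every legal move changes the Grundy value (mex property), so 0 moves.
Heap B: target g' = 1⊕0 = 1, but every legal move changes the Grundy value (mex property), so 0 moves.
Heap C: target g' = 1⊕0 = 1, but every legal move changes the Grundy value (mex property), so 0 moves.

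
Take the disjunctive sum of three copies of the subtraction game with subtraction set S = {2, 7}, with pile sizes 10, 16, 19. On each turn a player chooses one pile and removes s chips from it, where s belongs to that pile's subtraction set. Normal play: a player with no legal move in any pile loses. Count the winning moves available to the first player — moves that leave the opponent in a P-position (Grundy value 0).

All piles use S = {2, 7}:
n :  0  1  2  3  4  5  6  7  8  9 10 11 12 13 14 15 16 17 18 19
G :  0  0  1  1  0  0  1  1  2  0  0  1  1  0  0  1  1  2  0  0
Pile A: G(10) = 0.
Pile B: G(16) = 1.
Pile C: G(19) = 0.
Combined Grundy value = 0 ⊕ 1 ⊕ 0 = 1.
A winning move leaves total XOR = 0, i.e. changes one component's Grundy value g to g ⊕ X where X is the current total.
Pile A: need g' = 0⊕1 = 1. Options: 10−2→G=2, 10−7→G=1. Hits: 1.
Pile B: need g' = 1⊕1 = 0. Options: 16−2→G=0, 16−7→G=0. Hits: 2.
Pile C: need g' = 0⊕1 = 1. Options: 19−2→G=2, 19−7→G=1. Hits: 1.

4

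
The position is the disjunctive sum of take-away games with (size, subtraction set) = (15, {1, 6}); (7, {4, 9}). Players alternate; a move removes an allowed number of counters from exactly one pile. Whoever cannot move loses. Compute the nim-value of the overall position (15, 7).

Pile A, S = {1, 6}:
n :  0  1  2  3  4  5  6  7  8  9 10 11 12 13 14 15
G :  0  1  0  1  0  1  2  0  1  0  1  0  1  2  0  1
G_A(15) = 1.
Pile B, S = {4, 9}:
G(0) = 0
G(1) = mex{} = 0
G(2) = mex{} = 0
G(3) = mex{} = 0
G(4) = mex{0} = 1
G(5) = mex{0} = 1
G(6) = mex{0} = 1
G(7) = mex{0} = 1
G_B(7) = 1.
Combined Grundy value = 1 ⊕ 1 = 0.

0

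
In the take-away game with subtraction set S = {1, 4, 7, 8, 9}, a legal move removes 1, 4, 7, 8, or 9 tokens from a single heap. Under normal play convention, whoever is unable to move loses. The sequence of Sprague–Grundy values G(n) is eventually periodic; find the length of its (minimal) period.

n :  0  1  2  3  4  5  6  7  8  9 10 11 12 13 14 15 16 17 18 19 20 21 22 23 24 25 26 27 28 29 30 31
G :  0  1  0  1  2  0  1  2  3  2  3  4  5  3  4  0  1  0  1  2  0  1  2  3  2  3  4  5  3  4  0  1
G(n+15) = G(n) holds for n = 0,…,8 (a full window of length max(S) = 9), so the sequence is purely periodic with period 15.

15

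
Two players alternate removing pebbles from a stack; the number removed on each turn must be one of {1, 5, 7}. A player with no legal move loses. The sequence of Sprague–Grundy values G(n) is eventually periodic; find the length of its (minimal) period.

2

G(0) = 0
G(1) = mex{0} = 1
G(2) = mex{1} = 0
G(3) = mex{0} = 1
G(4) = mex{1} = 0
G(5) = mex{0,0} = 1
G(6) = mex{1,1} = 0
G(7) = mex{0,0,0} = 1
G(8) = mex{1,1,1} = 0
G(9) = mex{0,0,0} = 1
G(10) = mex{1,1,1} = 0
G(11) = mex{0,0,0} = 1
G(12) = mex{1,1,1} = 0
G(13) = mex{0,0,0} = 1
G(14) = mex{1,1,1} = 0
G(n+2) = G(n) holds for n = 0,…,6 (a full window of length max(S) = 7), so the sequence is purely periodic with period 2.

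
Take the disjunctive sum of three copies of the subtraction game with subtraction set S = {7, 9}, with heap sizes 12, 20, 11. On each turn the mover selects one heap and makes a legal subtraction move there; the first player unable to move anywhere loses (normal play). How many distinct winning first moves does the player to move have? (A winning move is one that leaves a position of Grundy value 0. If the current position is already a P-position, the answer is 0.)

All heaps use S = {7, 9}:
n :  0  1  2  3  4  5  6  7  8  9 10 11 12 13 14 15 16 17 18 19 20
G :  0  0  0  0  0  0  0  1  1  1  1  1  1  1  2  2  0  0  0  0  0
Heap A: G(12) = 1.
Heap B: G(20) = 0.
Heap C: G(11) = 1.
Combined Grundy value = 1 ⊕ 0 ⊕ 1 = 0.
A winning move leaves total XOR = 0, i.e. changes one component's Grundy value g to g ⊕ X where X is the current total.
Heap A: target g' = 1⊕0 = 1, but every legal move changes the Grundy value (mex property), so 0 moves.
Heap B: target g' = 0⊕0 = 0, but every legal move changes the Grundy value (mex property), so 0 moves.
Heap C: target g' = 1⊕0 = 1, but every legal move changes the Grundy value (mex property), so 0 moves.

0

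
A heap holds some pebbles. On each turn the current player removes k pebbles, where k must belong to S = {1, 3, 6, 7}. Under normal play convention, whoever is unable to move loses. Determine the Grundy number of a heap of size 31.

3

G(0) = 0
G(1) = mex{0} = 1
G(2) = mex{1} = 0
G(3) = mex{0,0} = 1
G(4) = mex{1,1} = 0
G(5) = mex{0,0} = 1
G(6) = mex{1,1,0} = 2
G(7) = mex{2,0,1,0} = 3
G(8) = mex{3,1,0,1} = 2
G(9) = mex{2,2,1,0} = 3
G(10) = mex{3,3,0,1} = 2
G(11) = mex{2,2,1,0} = 3
G(12) = mex{3,3,2,1} = 0
G(13) = mex{0,2,3,2} = 1
G(14) = mex{1,3,2,3} = 0
G(15) = mex{0,0,3,2} = 1
G(16) = mex{1,1,2,3} = 0
G(17) = mex{0,0,3,2} = 1
G(18) = mex{1,1,0,3} = 2
G(19) = mex{2,0,1,0} = 3
G(20) = mex{3,1,0,1} = 2
G(21) = mex{2,2,1,0} = 3
G(22) = mex{3,3,0,1} = 2
G(23) = mex{2,2,1,0} = 3
G(24) = mex{3,3,2,1} = 0
G(25) = mex{0,2,3,2} = 1
G(26) = mex{1,3,2,3} = 0
G(27) = mex{0,0,3,2} = 1
G(28) = mex{1,1,2,3} = 0
G(29) = mex{0,0,3,2} = 1
G(30) = mex{1,1,0,3} = 2
G(31) = mex{2,0,1,0} = 3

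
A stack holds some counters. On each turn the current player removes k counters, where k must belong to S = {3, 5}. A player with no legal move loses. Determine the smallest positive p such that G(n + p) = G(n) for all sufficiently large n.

8

n :  0  1  2  3  4  5  6  7  8  9 10 11 12 13 14 15 16 17
G :  0  0  0  1  1  1  2  2  0  0  0  1  1  1  2  2  0  0
G(n+8) = G(n) holds for n = 0,…,4 (a full window of length max(S) = 5), so the sequence is purely periodic with period 8.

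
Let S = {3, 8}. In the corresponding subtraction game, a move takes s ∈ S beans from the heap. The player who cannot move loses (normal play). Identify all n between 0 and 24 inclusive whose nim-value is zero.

0, 1, 2, 6, 7, 11, 12, 13, 17, 18, 22, 23, 24

G(0) = 0
G(1) = mex{} = 0
G(2) = mex{} = 0
G(3) = mex{0} = 1
G(4) = mex{0} = 1
G(5) = mex{0} = 1
G(6) = mex{1} = 0
G(7) = mex{1} = 0
G(8) = mex{1,0} = 2
G(9) = mex{0,0} = 1
G(10) = mex{0,0} = 1
G(11) = mex{2,1} = 0
G(12) = mex{1,1} = 0
G(13) = mex{1,1} = 0
G(14) = mex{0,0} = 1
G(15) = mex{0,0} = 1
G(16) = mex{0,2} = 1
G(17) = mex{1,1} = 0
G(18) = mex{1,1} = 0
G(19) = mex{1,0} = 2
G(20) = mex{0,0} = 1
G(21) = mex{0,0} = 1
G(22) = mex{2,1} = 0
G(23) = mex{1,1} = 0
G(24) = mex{1,1} = 0
P-positions are exactly the n with G(n) = 0.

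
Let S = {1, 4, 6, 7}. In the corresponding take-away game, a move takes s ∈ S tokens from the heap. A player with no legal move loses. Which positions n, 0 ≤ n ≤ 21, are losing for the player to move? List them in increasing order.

0, 2, 5, 10, 13, 15, 18

G(0) = 0
G(1) = mex{0} = 1
G(2) = mex{1} = 0
G(3) = mex{0} = 1
G(4) = mex{1,0} = 2
G(5) = mex{2,1} = 0
G(6) = mex{0,0,0} = 1
G(7) = mex{1,1,1,0} = 2
G(8) = mex{2,2,0,1} = 3
G(9) = mex{3,0,1,0} = 2
G(10) = mex{2,1,2,1} = 0
G(11) = mex{0,2,0,2} = 1
G(12) = mex{1,3,1,0} = 2
G(13) = mex{2,2,2,1} = 0
G(14) = mex{0,0,3,2} = 1
G(15) = mex{1,1,2,3} = 0
G(16) = mex{0,2,0,2} = 1
G(17) = mex{1,0,1,0} = 2
G(18) = mex{2,1,2,1} = 0
G(19) = mex{0,0,0,2} = 1
G(20) = mex{1,1,1,0} = 2
G(21) = mex{2,2,0,1} = 3
P-positions are exactly the n with G(n) = 0.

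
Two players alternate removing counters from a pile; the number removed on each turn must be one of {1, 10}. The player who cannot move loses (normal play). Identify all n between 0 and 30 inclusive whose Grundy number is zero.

G(0) = 0
G(1) = mex{0} = 1
G(2) = mex{1} = 0
G(3) = mex{0} = 1
G(4) = mex{1} = 0
G(5) = mex{0} = 1
G(6) = mex{1} = 0
G(7) = mex{0} = 1
G(8) = mex{1} = 0
G(9) = mex{0} = 1
G(10) = mex{1,0} = 2
G(11) = mex{2,1} = 0
G(12) = mex{0,0} = 1
G(13) = mex{1,1} = 0
G(14) = mex{0,0} = 1
G(15) = mex{1,1} = 0
G(16) = mex{0,0} = 1
G(17) = mex{1,1} = 0
G(18) = mex{0,0} = 1
G(19) = mex{1,1} = 0
G(20) = mex{0,2} = 1
G(21) = mex{1,0} = 2
G(22) = mex{2,1} = 0
G(23) = mex{0,0} = 1
G(24) = mex{1,1} = 0
G(25) = mex{0,0} = 1
G(26) = mex{1,1} = 0
G(27) = mex{0,0} = 1
G(28) = mex{1,1} = 0
G(29) = mex{0,0} = 1
G(30) = mex{1,1} = 0
P-positions are exactly the n with G(n) = 0.

0, 2, 4, 6, 8, 11, 13, 15, 17, 19, 22, 24, 26, 28, 30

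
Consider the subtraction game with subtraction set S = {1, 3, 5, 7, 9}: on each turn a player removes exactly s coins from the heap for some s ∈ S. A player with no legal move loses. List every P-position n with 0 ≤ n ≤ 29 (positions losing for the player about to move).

G(0) = 0
G(1) = mex{0} = 1
G(2) = mex{1} = 0
G(3) = mex{0,0} = 1
G(4) = mex{1,1} = 0
G(5) = mex{0,0,0} = 1
G(6) = mex{1,1,1} = 0
G(7) = mex{0,0,0,0} = 1
G(8) = mex{1,1,1,1} = 0
G(9) = mex{0,0,0,0,0} = 1
G(10) = mex{1,1,1,1,1} = 0
G(11) = mex{0,0,0,0,0} = 1
G(12) = mex{1,1,1,1,1} = 0
G(13) = mex{0,0,0,0,0} = 1
G(14) = mex{1,1,1,1,1} = 0
G(15) = mex{0,0,0,0,0} = 1
G(16) = mex{1,1,1,1,1} = 0
G(17) = mex{0,0,0,0,0} = 1
G(18) = mex{1,1,1,1,1} = 0
G(19) = mex{0,0,0,0,0} = 1
G(20) = mex{1,1,1,1,1} = 0
G(21) = mex{0,0,0,0,0} = 1
G(22) = mex{1,1,1,1,1} = 0
G(23) = mex{0,0,0,0,0} = 1
G(24) = mex{1,1,1,1,1} = 0
G(25) = mex{0,0,0,0,0} = 1
G(26) = mex{1,1,1,1,1} = 0
G(27) = mex{0,0,0,0,0} = 1
G(28) = mex{1,1,1,1,1} = 0
G(29) = mex{0,0,0,0,0} = 1
P-positions are exactly the n with G(n) = 0.

0, 2, 4, 6, 8, 10, 12, 14, 16, 18, 20, 22, 24, 26, 28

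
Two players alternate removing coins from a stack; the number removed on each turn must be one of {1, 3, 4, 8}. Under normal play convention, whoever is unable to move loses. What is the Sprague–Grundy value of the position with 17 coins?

n :  0  1  2  3  4  5  6  7  8  9 10 11 12 13 14 15 16 17
G :  0  1  0  1  2  3  2  0  1  0  1  2  3  2  0  1  0  1

1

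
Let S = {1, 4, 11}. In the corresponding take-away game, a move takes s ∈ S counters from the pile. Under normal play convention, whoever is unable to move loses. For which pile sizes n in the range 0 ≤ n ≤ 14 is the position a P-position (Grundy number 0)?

G(0) = 0
G(1) = mex{0} = 1
G(2) = mex{1} = 0
G(3) = mex{0} = 1
G(4) = mex{1,0} = 2
G(5) = mex{2,1} = 0
G(6) = mex{0,0} = 1
G(7) = mex{1,1} = 0
G(8) = mex{0,2} = 1
G(9) = mex{1,0} = 2
G(10) = mex{2,1} = 0
G(11) = mex{0,0,0} = 1
G(12) = mex{1,1,1} = 0
G(13) = mex{0,2,0} = 1
G(14) = mex{1,0,1} = 2
P-positions are exactly the n with G(n) = 0.

0, 2, 5, 7, 10, 12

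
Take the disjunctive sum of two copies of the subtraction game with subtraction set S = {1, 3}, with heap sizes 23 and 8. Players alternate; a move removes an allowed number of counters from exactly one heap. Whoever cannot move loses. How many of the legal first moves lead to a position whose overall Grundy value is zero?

4

All heaps use S = {1, 3}:
G(0) = 0
G(1) = mex{0} = 1
G(2) = mex{1} = 0
G(3) = mex{0,0} = 1
G(4) = mex{1,1} = 0
G(5) = mex{0,0} = 1
G(6) = mex{1,1} = 0
G(7) = mex{0,0} = 1
G(8) = mex{1,1} = 0
G(9) = mex{0,0} = 1
G(10) = mex{1,1} = 0
G(11) = mex{0,0} = 1
G(12) = mex{1,1} = 0
G(13) = mex{0,0} = 1
G(14) = mex{1,1} = 0
G(15) = mex{0,0} = 1
G(16) = mex{1,1} = 0
G(17) = mex{0,0} = 1
G(18) = mex{1,1} = 0
G(19) = mex{0,0} = 1
G(20) = mex{1,1} = 0
G(21) = mex{0,0} = 1
G(22) = mex{1,1} = 0
G(23) = mex{0,0} = 1
Heap A: G(23) = 1.
Heap B: G(8) = 0.
Combined Grundy value = 1 ⊕ 0 = 1.
A winning move leaves total XOR = 0, i.e. changes one component's Grundy value g to g ⊕ X where X is the current total.
Heap A: need g' = 1⊕1 = 0. Options: 23−1→G=0, 23−3→G=0. Hits: 2.
Heap B: need g' = 0⊕1 = 1. Options: 8−1→G=1, 8−3→G=1. Hits: 2.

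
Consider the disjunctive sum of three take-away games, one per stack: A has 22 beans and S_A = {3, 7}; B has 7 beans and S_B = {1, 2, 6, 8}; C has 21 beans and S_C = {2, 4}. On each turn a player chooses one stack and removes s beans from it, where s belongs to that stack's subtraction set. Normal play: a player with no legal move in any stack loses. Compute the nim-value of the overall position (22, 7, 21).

Stack A, S = {3, 7}:
G(0) = 0
G(1) = mex{} = 0
G(2) = mex{} = 0
G(3) = mex{0} = 1
G(4) = mex{0} = 1
G(5) = mex{0} = 1
G(6) = mex{1} = 0
G(7) = mex{1,0} = 2
G(8) = mex{1,0} = 2
G(9) = mex{0,0} = 1
G(10) = mex{2,1} = 0
G(11) = mex{2,1} = 0
G(12) = mex{1,1} = 0
G(13) = mex{0,0} = 1
G(14) = mex{0,2} = 1
G(15) = mex{0,2} = 1
G(16) = mex{1,1} = 0
G(17) = mex{1,0} = 2
G(18) = mex{1,0} = 2
G(19) = mex{0,0} = 1
G(20) = mex{2,1} = 0
G(21) = mex{2,1} = 0
G(22) = mex{1,1} = 0
G_A(22) = 0.
Stack B, S = {1, 2, 6, 8}:
G(0) = 0
G(1) = mex{0} = 1
G(2) = mex{1,0} = 2
G(3) = mex{2,1} = 0
G(4) = mex{0,2} = 1
G(5) = mex{1,0} = 2
G(6) = mex{2,1,0} = 3
G(7) = mex{3,2,1} = 0
G_B(7) = 0.
Stack C, S = {2, 4}:
n :  0  1  2  3  4  5  6  7  8  9 10 11 12 13 14 15 16 17 18 19 20 21
G :  0  0  1  1  2  2  0  0  1  1  2  2  0  0  1  1  2  2  0  0  1  1
G_C(21) = 1.
Combined Grundy value = 0 ⊕ 0 ⊕ 1 = 1.

1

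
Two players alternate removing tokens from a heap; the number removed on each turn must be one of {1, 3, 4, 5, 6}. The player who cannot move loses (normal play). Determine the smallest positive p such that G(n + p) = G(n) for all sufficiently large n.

n :  0  1  2  3  4  5  6  7  8  9 10 11 12 13 14 15 16 17 18 19
G :  0  1  0  1  2  3  2  3  4  0  1  0  1  2  3  2  3  4  0  1
G(n+9) = G(n) holds for n = 0,…,5 (a full window of length max(S) = 6), so the sequence is purely periodic with period 9.

9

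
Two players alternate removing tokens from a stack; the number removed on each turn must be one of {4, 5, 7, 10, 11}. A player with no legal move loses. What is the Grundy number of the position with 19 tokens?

1

n :  0  1  2  3  4  5  6  7  8  9 10 11 12 13 14 15 16 17 18 19
G :  0  0  0  0  1  1  1  1  2  2  2  2  3  3  3  0  0  0  0  1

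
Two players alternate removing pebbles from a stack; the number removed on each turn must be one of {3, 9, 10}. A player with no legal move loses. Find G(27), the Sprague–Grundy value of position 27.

0

n :  0  1  2  3  4  5  6  7  8  9 10 11 12 13 14 15 16 17 18 19 20 21 22 23 24 25 26 27
G :  0  0  0  1  1  1  0  0  0  1  1  1  2  0  0  3  1  1  2  0  0  0  1  1  1  0  0  0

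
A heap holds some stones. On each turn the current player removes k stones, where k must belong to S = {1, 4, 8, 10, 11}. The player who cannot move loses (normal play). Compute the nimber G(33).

0

G(0) = 0
G(1) = mex{0} = 1
G(2) = mex{1} = 0
G(3) = mex{0} = 1
G(4) = mex{1,0} = 2
G(5) = mex{2,1} = 0
G(6) = mex{0,0} = 1
G(7) = mex{1,1} = 0
G(8) = mex{0,2,0} = 1
G(9) = mex{1,0,1} = 2
G(10) = mex{2,1,0,0} = 3
G(11) = mex{3,0,1,1,0} = 2
G(12) = mex{2,1,2,0,1} = 3
G(13) = mex{3,2,0,1,0} = 4
G(14) = mex{4,3,1,2,1} = 0
G(15) = mex{0,2,0,0,2} = 1
G(16) = mex{1,3,1,1,0} = 2
G(17) = mex{2,4,2,0,1} = 3
G(18) = mex{3,0,3,1,0} = 2
G(19) = mex{2,1,2,2,1} = 0
G(20) = mex{0,2,3,3,2} = 1
G(21) = mex{1,3,4,2,3} = 0
G(22) = mex{0,2,0,3,2} = 1
G(23) = mex{1,0,1,4,3} = 2
G(24) = mex{2,1,2,0,4} = 3
G(25) = mex{3,0,3,1,0} = 2
G(26) = mex{2,1,2,2,1} = 0
G(27) = mex{0,2,0,3,2} = 1
G(28) = mex{1,3,1,2,3} = 0
G(29) = mex{0,2,0,0,2} = 1
G(30) = mex{1,0,1,1,0} = 2
G(31) = mex{2,1,2,0,1} = 3
G(32) = mex{3,0,3,1,0} = 2
G(33) = mex{2,1,2,2,1} = 0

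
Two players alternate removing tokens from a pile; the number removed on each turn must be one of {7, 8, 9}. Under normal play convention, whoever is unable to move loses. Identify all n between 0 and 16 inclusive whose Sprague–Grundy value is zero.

0, 1, 2, 3, 4, 5, 6, 16

n :  0  1  2  3  4  5  6  7  8  9 10 11 12 13 14 15 16
G :  0  0  0  0  0  0  0  1  1  1  1  1  1  1  2  2  0
P-positions are exactly the n with G(n) = 0.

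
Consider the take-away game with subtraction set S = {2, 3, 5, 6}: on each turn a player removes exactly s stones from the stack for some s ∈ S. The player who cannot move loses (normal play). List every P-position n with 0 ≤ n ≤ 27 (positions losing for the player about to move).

0, 1, 8, 9, 16, 17, 24, 25

n :  0  1  2  3  4  5  6  7  8  9 10 11 12 13 14 15 16 17 18 19 20 21 22 23 24 25 26 27
G :  0  0  1  1  2  2  3  3  0  0  1  1  2  2  3  3  0  0  1  1  2  2  3  3  0  0  1  1
P-positions are exactly the n with G(n) = 0.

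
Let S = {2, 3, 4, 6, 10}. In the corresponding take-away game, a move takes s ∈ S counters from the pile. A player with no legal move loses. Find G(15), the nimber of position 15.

3

G(0) = 0
G(1) = mex{} = 0
G(2) = mex{0} = 1
G(3) = mex{0,0} = 1
G(4) = mex{1,0,0} = 2
G(5) = mex{1,1,0} = 2
G(6) = mex{2,1,1,0} = 3
G(7) = mex{2,2,1,0} = 3
G(8) = mex{3,2,2,1} = 0
G(9) = mex{3,3,2,1} = 0
G(10) = mex{0,3,3,2,0} = 1
G(11) = mex{0,0,3,2,0} = 1
G(12) = mex{1,0,0,3,1} = 2
G(13) = mex{1,1,0,3,1} = 2
G(14) = mex{2,1,1,0,2} = 3
G(15) = mex{2,2,1,0,2} = 3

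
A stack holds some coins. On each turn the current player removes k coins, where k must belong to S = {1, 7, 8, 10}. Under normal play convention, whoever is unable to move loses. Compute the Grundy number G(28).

G(0) = 0
G(1) = mex{0} = 1
G(2) = mex{1} = 0
G(3) = mex{0} = 1
G(4) = mex{1} = 0
G(5) = mex{0} = 1
G(6) = mex{1} = 0
G(7) = mex{0,0} = 1
G(8) = mex{1,1,0} = 2
G(9) = mex{2,0,1} = 3
G(10) = mex{3,1,0,0} = 2
G(11) = mex{2,0,1,1} = 3
G(12) = mex{3,1,0,0} = 2
G(13) = mex{2,0,1,1} = 3
G(14) = mex{3,1,0,0} = 2
G(15) = mex{2,2,1,1} = 0
G(16) = mex{0,3,2,0} = 1
G(17) = mex{1,2,3,1} = 0
G(18) = mex{0,3,2,2} = 1
G(19) = mex{1,2,3,3} = 0
G(20) = mex{0,3,2,2} = 1
G(21) = mex{1,2,3,3} = 0
G(22) = mex{0,0,2,2} = 1
G(23) = mex{1,1,0,3} = 2
G(24) = mex{2,0,1,2} = 3
G(25) = mex{3,1,0,0} = 2
G(26) = mex{2,0,1,1} = 3
G(27) = mex{3,1,0,0} = 2
G(28) = mex{2,0,1,1} = 3

3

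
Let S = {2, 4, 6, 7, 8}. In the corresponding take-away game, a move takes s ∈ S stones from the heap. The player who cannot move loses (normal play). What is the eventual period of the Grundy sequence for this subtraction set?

n :  0  1  2  3  4  5  6  7  8  9 10 11 12 13 14 15 16 17 18 19 20 21
G :  0  0  1  1  2  2  3  3  4  4  0  0  1  1  2  2  3  3  4  4  0  0
G(n+10) = G(n) holds for n = 0,…,7 (a full window of length max(S) = 8), so the sequence is purely periodic with period 10.

10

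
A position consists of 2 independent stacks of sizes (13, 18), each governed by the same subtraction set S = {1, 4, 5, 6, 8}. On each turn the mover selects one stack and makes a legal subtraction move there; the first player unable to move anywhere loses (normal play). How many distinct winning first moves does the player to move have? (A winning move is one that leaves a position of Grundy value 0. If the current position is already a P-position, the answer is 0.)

All stacks use S = {1, 4, 5, 6, 8}:
n :  0  1  2  3  4  5  6  7  8  9 10 11 12 13 14 15 16 17 18
G :  0  1  0  1  2  3  2  3  4  0  1  0  1  2  3  2  3  4  0
Stack A: G(13) = 2.
Stack B: G(18) = 0.
Combined Grundy value = 2 ⊕ 0 = 2.
A winning move leaves total XOR = 0, i.e. changes one component's Grundy value g to g ⊕ X where X is the current total.
Stack A: need g' = 2⊕2 = 0. Options: 13−1→G=1, 13−4→G=0, 13−5→G=4, 13−6→G=3, 13−8→G=3. Hits: 1.
Stack B: need g' = 0⊕2 = 2. Options: 18−1→G=4, 18−4→G=3, 18−5→G=2, 18−6→G=1, 18−8→G=1. Hits: 1.

2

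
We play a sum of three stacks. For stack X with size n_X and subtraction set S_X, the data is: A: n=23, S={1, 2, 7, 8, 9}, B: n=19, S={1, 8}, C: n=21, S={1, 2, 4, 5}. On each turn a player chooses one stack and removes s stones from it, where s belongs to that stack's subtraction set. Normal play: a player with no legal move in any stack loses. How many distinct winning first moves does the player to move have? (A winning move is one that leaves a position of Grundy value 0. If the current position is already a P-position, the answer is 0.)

0

Stack A, S = {1, 2, 7, 8, 9}:
n :  0  1  2  3  4  5  6  7  8  9 10 11 12 13 14 15 16 17 18 19 20 21 22 23
G :  0  1  2  0  1  2  0  1  2  3  4  5  3  4  5  3  0  1  2  0  1  2  0  1
G_A(23) = 1.
Stack B, S = {1, 8}:
n :  0  1  2  3  4  5  6  7  8  9 10 11 12 13 14 15 16 17 18 19
G :  0  1  0  1  0  1  0  1  2  0  1  0  1  0  1  0  1  2  0  1
G_B(19) = 1.
Stack C, S = {1, 2, 4, 5}:
n :  0  1  2  3  4  5  6  7  8  9 10 11 12 13 14 15 16 17 18 19 20 21
G :  0  1  2  0  1  2  0  1  2  0  1  2  0  1  2  0  1  2  0  1  2  0
G_C(21) = 0.
Combined Grundy value = 1 ⊕ 1 ⊕ 0 = 0.
A winning move leaves total XOR = 0, i.e. changes one component's Grundy value g to g ⊕ X where X is the current total.
Stack A: target g' = 1⊕0 = 1, but every legal move changes the Grundy value (mex property), so 0 moves.
Stack B: target g' = 1⊕0 = 1, but every legal move changes the Grundy value (mex property), so 0 moves.
Stack C: target g' = 0⊕0 = 0, but every legal move changes the Grundy value (mex property), so 0 moves.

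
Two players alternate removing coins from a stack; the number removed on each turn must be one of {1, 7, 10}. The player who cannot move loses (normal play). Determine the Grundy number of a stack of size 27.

n :  0  1  2  3  4  5  6  7  8  9 10 11 12 13 14 15 16 17 18 19 20 21 22 23 24 25 26 27
G :  0  1  0  1  0  1  0  1  0  1  2  3  2  3  2  3  2  0  1  0  1  0  1  0  1  0  1  2

2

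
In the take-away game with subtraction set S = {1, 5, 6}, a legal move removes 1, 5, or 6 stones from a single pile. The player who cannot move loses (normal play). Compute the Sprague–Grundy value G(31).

G(0) = 0
G(1) = mex{0} = 1
G(2) = mex{1} = 0
G(3) = mex{0} = 1
G(4) = mex{1} = 0
G(5) = mex{0,0} = 1
G(6) = mex{1,1,0} = 2
G(7) = mex{2,0,1} = 3
G(8) = mex{3,1,0} = 2
G(9) = mex{2,0,1} = 3
G(10) = mex{3,1,0} = 2
G(11) = mex{2,2,1} = 0
G(12) = mex{0,3,2} = 1
G(13) = mex{1,2,3} = 0
G(14) = mex{0,3,2} = 1
G(15) = mex{1,2,3} = 0
G(16) = mex{0,0,2} = 1
G(17) = mex{1,1,0} = 2
G(18) = mex{2,0,1} = 3
G(19) = mex{3,1,0} = 2
G(20) = mex{2,0,1} = 3
G(21) = mex{3,1,0} = 2
G(22) = mex{2,2,1} = 0
G(23) = mex{0,3,2} = 1
G(24) = mex{1,2,3} = 0
G(25) = mex{0,3,2} = 1
G(26) = mex{1,2,3} = 0
G(27) = mex{0,0,2} = 1
G(28) = mex{1,1,0} = 2
G(29) = mex{2,0,1} = 3
G(30) = mex{3,1,0} = 2
G(31) = mex{2,0,1} = 3

3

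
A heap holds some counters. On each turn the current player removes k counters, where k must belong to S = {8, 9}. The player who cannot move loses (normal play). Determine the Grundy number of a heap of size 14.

1

n :  0  1  2  3  4  5  6  7  8  9 10 11 12 13 14
G :  0  0  0  0  0  0  0  0  1  1  1  1  1  1  1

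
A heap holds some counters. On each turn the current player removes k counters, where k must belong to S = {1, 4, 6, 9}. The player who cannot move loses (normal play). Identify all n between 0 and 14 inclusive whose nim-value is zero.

G(0) = 0
G(1) = mex{0} = 1
G(2) = mex{1} = 0
G(3) = mex{0} = 1
G(4) = mex{1,0} = 2
G(5) = mex{2,1} = 0
G(6) = mex{0,0,0} = 1
G(7) = mex{1,1,1} = 0
G(8) = mex{0,2,0} = 1
G(9) = mex{1,0,1,0} = 2
G(10) = mex{2,1,2,1} = 0
G(11) = mex{0,0,0,0} = 1
G(12) = mex{1,1,1,1} = 0
G(13) = mex{0,2,0,2} = 1
G(14) = mex{1,0,1,0} = 2
P-positions are exactly the n with G(n) = 0.

0, 2, 5, 7, 10, 12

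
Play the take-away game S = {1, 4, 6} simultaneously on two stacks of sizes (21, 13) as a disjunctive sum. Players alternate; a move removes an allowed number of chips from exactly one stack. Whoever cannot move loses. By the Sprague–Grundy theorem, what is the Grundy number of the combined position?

All stacks use S = {1, 4, 6}:
G(0) = 0
G(1) = mex{0} = 1
G(2) = mex{1} = 0
G(3) = mex{0} = 1
G(4) = mex{1,0} = 2
G(5) = mex{2,1} = 0
G(6) = mex{0,0,0} = 1
G(7) = mex{1,1,1} = 0
G(8) = mex{0,2,0} = 1
G(9) = mex{1,0,1} = 2
G(10) = mex{2,1,2} = 0
G(11) = mex{0,0,0} = 1
G(12) = mex{1,1,1} = 0
G(13) = mex{0,2,0} = 1
G(14) = mex{1,0,1} = 2
G(15) = mex{2,1,2} = 0
G(16) = mex{0,0,0} = 1
G(17) = mex{1,1,1} = 0
G(18) = mex{0,2,0} = 1
G(19) = mex{1,0,1} = 2
G(20) = mex{2,1,2} = 0
G(21) = mex{0,0,0} = 1
Stack A: G(21) = 1.
Stack B: G(13) = 1.
Combined Grundy value = 1 ⊕ 1 = 0.

0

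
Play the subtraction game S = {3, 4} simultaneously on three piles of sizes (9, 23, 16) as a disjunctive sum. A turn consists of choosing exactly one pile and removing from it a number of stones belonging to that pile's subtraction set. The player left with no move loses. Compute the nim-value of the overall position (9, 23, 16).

0

All piles use S = {3, 4}:
n :  0  1  2  3  4  5  6  7  8  9 10 11 12 13 14 15 16 17 18 19 20 21 22 23
G :  0  0  0  1  1  1  2  0  0  0  1  1  1  2  0  0  0  1  1  1  2  0  0  0
Pile A: G(9) = 0.
Pile B: G(23) = 0.
Pile C: G(16) = 0.
Combined Grundy value = 0 ⊕ 0 ⊕ 0 = 0.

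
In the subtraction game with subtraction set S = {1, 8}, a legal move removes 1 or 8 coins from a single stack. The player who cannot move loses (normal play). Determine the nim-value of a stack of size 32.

1

n :  0  1  2  3  4  5  6  7  8  9 10 11 12 13 14 15 16 17 18 19 20 21 22 23 24 25 26 27 28 29 30 31 32
G :  0  1  0  1  0  1  0  1  2  0  1  0  1  0  1  0  1  2  0  1  0  1  0  1  0  1  2  0  1  0  1  0  1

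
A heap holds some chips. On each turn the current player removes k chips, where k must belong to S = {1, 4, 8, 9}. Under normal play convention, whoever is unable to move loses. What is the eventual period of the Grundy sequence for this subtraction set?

G(0) = 0
G(1) = mex{0} = 1
G(2) = mex{1} = 0
G(3) = mex{0} = 1
G(4) = mex{1,0} = 2
G(5) = mex{2,1} = 0
G(6) = mex{0,0} = 1
G(7) = mex{1,1} = 0
G(8) = mex{0,2,0} = 1
G(9) = mex{1,0,1,0} = 2
G(10) = mex{2,1,0,1} = 3
G(11) = mex{3,0,1,0} = 2
G(12) = mex{2,1,2,1} = 0
G(13) = mex{0,2,0,2} = 1
G(14) = mex{1,3,1,0} = 2
G(15) = mex{2,2,0,1} = 3
G(16) = mex{3,0,1,0} = 2
G(17) = mex{2,1,2,1} = 0
G(18) = mex{0,2,3,2} = 1
G(19) = mex{1,3,2,3} = 0
G(20) = mex{0,2,0,2} = 1
G(21) = mex{1,0,1,0} = 2
G(22) = mex{2,1,2,1} = 0
G(23) = mex{0,0,3,2} = 1
G(24) = mex{1,1,2,3} = 0
G(25) = mex{0,2,0,2} = 1
G(26) = mex{1,0,1,0} = 2
G(27) = mex{2,1,0,1} = 3
G(28) = mex{3,0,1,0} = 2
G(29) = mex{2,1,2,1} = 0
G(30) = mex{0,2,0,2} = 1
G(31) = mex{1,3,1,0} = 2
G(32) = mex{2,2,0,1} = 3
G(33) = mex{3,0,1,0} = 2
G(34) = mex{2,1,2,1} = 0
G(35) = mex{0,2,3,2} = 1
G(n+17) = G(n) holds for n = 0,…,8 (a full window of length max(S) = 9), so the sequence is purely periodic with period 17.

17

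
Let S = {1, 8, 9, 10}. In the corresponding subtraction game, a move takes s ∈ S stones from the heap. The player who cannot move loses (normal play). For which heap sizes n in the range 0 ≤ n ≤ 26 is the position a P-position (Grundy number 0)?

0, 2, 4, 6, 17, 19, 21, 23

n :  0  1  2  3  4  5  6  7  8  9 10 11 12 13 14 15 16 17 18 19 20 21 22 23 24 25 26
G :  0  1  0  1  0  1  0  1  2  3  2  3  2  3  2  3  4  0  1  0  1  0  1  0  1  2  3
P-positions are exactly the n with G(n) = 0.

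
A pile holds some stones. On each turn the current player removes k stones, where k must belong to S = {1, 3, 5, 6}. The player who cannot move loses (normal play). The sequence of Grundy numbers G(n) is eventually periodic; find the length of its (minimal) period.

11

n :  0  1  2  3  4  5  6  7  8  9 10 11 12 13 14 15 16 17 18 19 20 21 22 23
G :  0  1  0  1  0  1  2  3  2  3  2  0  1  0  1  0  1  2  3  2  3  2  0  1
G(n+11) = G(n) holds for n = 0,…,5 (a full window of length max(S) = 6), so the sequence is purely periodic with period 11.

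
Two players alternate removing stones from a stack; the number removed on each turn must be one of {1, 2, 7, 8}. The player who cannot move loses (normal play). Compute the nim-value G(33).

G(0) = 0
G(1) = mex{0} = 1
G(2) = mex{1,0} = 2
G(3) = mex{2,1} = 0
G(4) = mex{0,2} = 1
G(5) = mex{1,0} = 2
G(6) = mex{2,1} = 0
G(7) = mex{0,2,0} = 1
G(8) = mex{1,0,1,0} = 2
G(9) = mex{2,1,2,1} = 0
G(10) = mex{0,2,0,2} = 1
G(11) = mex{1,0,1,0} = 2
G(12) = mex{2,1,2,1} = 0
G(13) = mex{0,2,0,2} = 1
G(14) = mex{1,0,1,0} = 2
G(15) = mex{2,1,2,1} = 0
G(16) = mex{0,2,0,2} = 1
G(17) = mex{1,0,1,0} = 2
G(18) = mex{2,1,2,1} = 0
G(19) = mex{0,2,0,2} = 1
G(20) = mex{1,0,1,0} = 2
G(21) = mex{2,1,2,1} = 0
G(22) = mex{0,2,0,2} = 1
G(23) = mex{1,0,1,0} = 2
G(24) = mex{2,1,2,1} = 0
G(25) = mex{0,2,0,2} = 1
G(26) = mex{1,0,1,0} = 2
G(27) = mex{2,1,2,1} = 0
G(28) = mex{0,2,0,2} = 1
G(29) = mex{1,0,1,0} = 2
G(30) = mex{2,1,2,1} = 0
G(31) = mex{0,2,0,2} = 1
G(32) = mex{1,0,1,0} = 2
G(33) = mex{2,1,2,1} = 0

0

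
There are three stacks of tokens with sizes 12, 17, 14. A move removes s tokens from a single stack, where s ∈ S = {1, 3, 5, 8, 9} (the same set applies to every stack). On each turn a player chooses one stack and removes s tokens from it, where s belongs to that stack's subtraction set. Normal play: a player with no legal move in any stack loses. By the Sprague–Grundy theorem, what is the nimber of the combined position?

1

All stacks use S = {1, 3, 5, 8, 9}:
G(0) = 0
G(1) = mex{0} = 1
G(2) = mex{1} = 0
G(3) = mex{0,0} = 1
G(4) = mex{1,1} = 0
G(5) = mex{0,0,0} = 1
G(6) = mex{1,1,1} = 0
G(7) = mex{0,0,0} = 1
G(8) = mex{1,1,1,0} = 2
G(9) = mex{2,0,0,1,0} = 3
G(10) = mex{3,1,1,0,1} = 2
G(11) = mex{2,2,0,1,0} = 3
G(12) = mex{3,3,1,0,1} = 2
G(13) = mex{2,2,2,1,0} = 3
G(14) = mex{3,3,3,0,1} = 2
G(15) = mex{2,2,2,1,0} = 3
G(16) = mex{3,3,3,2,1} = 0
G(17) = mex{0,2,2,3,2} = 1
Stack A: G(12) = 2.
Stack B: G(17) = 1.
Stack C: G(14) = 2.
Combined Grundy value = 2 ⊕ 1 ⊕ 2 = 1.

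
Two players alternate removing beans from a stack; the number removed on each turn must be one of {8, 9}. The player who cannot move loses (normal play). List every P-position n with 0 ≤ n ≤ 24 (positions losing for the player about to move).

G(0) = 0
G(1) = mex{} = 0
G(2) = mex{} = 0
G(3) = mex{} = 0
G(4) = mex{} = 0
G(5) = mex{} = 0
G(6) = mex{} = 0
G(7) = mex{} = 0
G(8) = mex{0} = 1
G(9) = mex{0,0} = 1
G(10) = mex{0,0} = 1
G(11) = mex{0,0} = 1
G(12) = mex{0,0} = 1
G(13) = mex{0,0} = 1
G(14) = mex{0,0} = 1
G(15) = mex{0,0} = 1
G(16) = mex{1,0} = 2
G(17) = mex{1,1} = 0
G(18) = mex{1,1} = 0
G(19) = mex{1,1} = 0
G(20) = mex{1,1} = 0
G(21) = mex{1,1} = 0
G(22) = mex{1,1} = 0
G(23) = mex{1,1} = 0
G(24) = mex{2,1} = 0
P-positions are exactly the n with G(n) = 0.

0, 1, 2, 3, 4, 5, 6, 7, 17, 18, 19, 20, 21, 22, 23, 24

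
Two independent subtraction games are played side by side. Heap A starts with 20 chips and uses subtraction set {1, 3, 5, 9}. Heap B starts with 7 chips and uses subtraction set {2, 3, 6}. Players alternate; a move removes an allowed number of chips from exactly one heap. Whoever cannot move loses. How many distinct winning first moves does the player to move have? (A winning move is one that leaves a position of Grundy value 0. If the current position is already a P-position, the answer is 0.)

Heap A, S = {1, 3, 5, 9}:
G(0) = 0
G(1) = mex{0} = 1
G(2) = mex{1} = 0
G(3) = mex{0,0} = 1
G(4) = mex{1,1} = 0
G(5) = mex{0,0,0} = 1
G(6) = mex{1,1,1} = 0
G(7) = mex{0,0,0} = 1
G(8) = mex{1,1,1} = 0
G(9) = mex{0,0,0,0} = 1
G(10) = mex{1,1,1,1} = 0
G(11) = mex{0,0,0,0} = 1
G(12) = mex{1,1,1,1} = 0
G(13) = mex{0,0,0,0} = 1
G(14) = mex{1,1,1,1} = 0
G(15) = mex{0,0,0,0} = 1
G(16) = mex{1,1,1,1} = 0
G(17) = mex{0,0,0,0} = 1
G(18) = mex{1,1,1,1} = 0
G(19) = mex{0,0,0,0} = 1
G(20) = mex{1,1,1,1} = 0
G_A(20) = 0.
Heap B, S = {2, 3, 6}:
G(0) = 0
G(1) = mex{} = 0
G(2) = mex{0} = 1
G(3) = mex{0,0} = 1
G(4) = mex{1,0} = 2
G(5) = mex{1,1} = 0
G(6) = mex{2,1,0} = 3
G(7) = mex{0,2,0} = 1
G_B(7) = 1.
Combined Grundy value = 0 ⊕ 1 = 1.
A winning move leaves total XOR = 0, i.e. changes one component's Grundy value g to g ⊕ X where X is the current total.
Heap A: need g' = 0⊕1 = 1. Options: 20−1→G=1, 20−3→G=1, 20−5→G=1, 20−9→G=1. Hits: 4.
Heap B: need g' = 1⊕1 = 0. Options: 7−2→G=0, 7−3→G=2, 7−6→G=0. Hits: 2.

6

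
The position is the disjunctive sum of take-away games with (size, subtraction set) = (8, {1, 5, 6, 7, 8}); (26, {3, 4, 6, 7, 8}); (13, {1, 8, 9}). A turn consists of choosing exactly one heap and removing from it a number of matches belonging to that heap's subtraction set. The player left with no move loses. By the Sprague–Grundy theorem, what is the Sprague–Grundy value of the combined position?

0

Heap A, S = {1, 5, 6, 7, 8}:
n : 0 1 2 3 4 5 6 7 8
G : 0 1 0 1 0 1 2 3 2
G_A(8) = 2.
Heap B, S = {3, 4, 6, 7, 8}:
n :  0  1  2  3  4  5  6  7  8  9 10 11 12 13 14 15 16 17 18 19 20 21 22 23 24 25 26
G :  0  0  0  1  1  1  2  2  2  3  3  0  0  0  1  1  1  2  2  2  3  3  0  0  0  1  1
G_B(26) = 1.
Heap C, S = {1, 8, 9}:
n :  0  1  2  3  4  5  6  7  8  9 10 11 12 13
G :  0  1  0  1  0  1  0  1  2  3  2  3  2  3
G_C(13) = 3.
Combined Grundy value = 2 ⊕ 1 ⊕ 3 = 0.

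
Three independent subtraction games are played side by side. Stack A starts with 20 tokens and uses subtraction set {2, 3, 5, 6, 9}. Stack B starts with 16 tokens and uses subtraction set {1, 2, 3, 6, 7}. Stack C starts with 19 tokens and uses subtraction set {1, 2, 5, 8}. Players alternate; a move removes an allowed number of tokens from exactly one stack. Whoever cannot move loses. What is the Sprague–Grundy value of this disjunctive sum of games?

Stack A, S = {2, 3, 5, 6, 9}:
n :  0  1  2  3  4  5  6  7  8  9 10 11 12 13 14 15 16 17 18 19 20
G :  0  0  1  1  2  2  3  3  0  4  1  5  0  4  1  2  0  3  1  2  0
G_A(20) = 0.
Stack B, S = {1, 2, 3, 6, 7}:
n :  0  1  2  3  4  5  6  7  8  9 10 11 12 13 14 15 16
G :  0  1  2  3  0  1  2  3  0  1  2  3  0  1  2  3  0
G_B(16) = 0.
Stack C, S = {1, 2, 5, 8}:
G(0) = 0
G(1) = mex{0} = 1
G(2) = mex{1,0} = 2
G(3) = mex{2,1} = 0
G(4) = mex{0,2} = 1
G(5) = mex{1,0,0} = 2
G(6) = mex{2,1,1} = 0
G(7) = mex{0,2,2} = 1
G(8) = mex{1,0,0,0} = 2
G(9) = mex{2,1,1,1} = 0
G(10) = mex{0,2,2,2} = 1
G(11) = mex{1,0,0,0} = 2
G(12) = mex{2,1,1,1} = 0
G(13) = mex{0,2,2,2} = 1
G(14) = mex{1,0,0,0} = 2
G(15) = mex{2,1,1,1} = 0
G(16) = mex{0,2,2,2} = 1
G(17) = mex{1,0,0,0} = 2
G(18) = mex{2,1,1,1} = 0
G(19) = mex{0,2,2,2} = 1
G_C(19) = 1.
Combined Grundy value = 0 ⊕ 0 ⊕ 1 = 1.

1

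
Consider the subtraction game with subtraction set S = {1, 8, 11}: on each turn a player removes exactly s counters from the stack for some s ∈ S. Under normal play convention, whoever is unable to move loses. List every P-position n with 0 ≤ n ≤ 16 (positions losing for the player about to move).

0, 2, 4, 6, 9, 16

n :  0  1  2  3  4  5  6  7  8  9 10 11 12 13 14 15 16
G :  0  1  0  1  0  1  0  1  2  0  1  2  3  2  3  2  0
P-positions are exactly the n with G(n) = 0.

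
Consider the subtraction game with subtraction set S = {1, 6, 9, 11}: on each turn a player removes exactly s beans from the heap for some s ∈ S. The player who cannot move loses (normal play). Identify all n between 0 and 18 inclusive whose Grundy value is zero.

0, 2, 4, 7, 12, 14, 17

n :  0  1  2  3  4  5  6  7  8  9 10 11 12 13 14 15 16 17 18
G :  0  1  0  1  0  1  2  0  1  2  3  2  0  1  0  1  2  0  1
P-positions are exactly the n with G(n) = 0.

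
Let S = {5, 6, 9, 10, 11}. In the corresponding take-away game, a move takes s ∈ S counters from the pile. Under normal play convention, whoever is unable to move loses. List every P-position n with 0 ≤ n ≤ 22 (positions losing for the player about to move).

0, 1, 2, 3, 4, 16, 17, 18, 19, 20

G(0) = 0
G(1) = mex{} = 0
G(2) = mex{} = 0
G(3) = mex{} = 0
G(4) = mex{} = 0
G(5) = mex{0} = 1
G(6) = mex{0,0} = 1
G(7) = mex{0,0} = 1
G(8) = mex{0,0} = 1
G(9) = mex{0,0,0} = 1
G(10) = mex{1,0,0,0} = 2
G(11) = mex{1,1,0,0,0} = 2
G(12) = mex{1,1,0,0,0} = 2
G(13) = mex{1,1,0,0,0} = 2
G(14) = mex{1,1,1,0,0} = 2
G(15) = mex{2,1,1,1,0} = 3
G(16) = mex{2,2,1,1,1} = 0
G(17) = mex{2,2,1,1,1} = 0
G(18) = mex{2,2,1,1,1} = 0
G(19) = mex{2,2,2,1,1} = 0
G(20) = mex{3,2,2,2,1} = 0
G(21) = mex{0,3,2,2,2} = 1
G(22) = mex{0,0,2,2,2} = 1
P-positions are exactly the n with G(n) = 0.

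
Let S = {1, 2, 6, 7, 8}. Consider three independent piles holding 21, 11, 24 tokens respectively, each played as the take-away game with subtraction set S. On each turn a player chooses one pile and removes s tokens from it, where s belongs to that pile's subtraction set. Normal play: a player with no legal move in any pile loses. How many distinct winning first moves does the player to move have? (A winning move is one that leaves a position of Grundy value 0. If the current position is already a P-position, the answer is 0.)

2

All piles use S = {1, 2, 6, 7, 8}:
n :  0  1  2  3  4  5  6  7  8  9 10 11 12 13 14 15 16 17 18 19 20 21 22 23 24
G :  0  1  2  0  1  2  3  4  5  3  4  5  0  1  2  0  1  2  3  4  5  3  4  5  0
Pile A: G(21) = 3.
Pile B: G(11) = 5.
Pile C: G(24) = 0.
Combined Grundy value = 3 ⊕ 5 ⊕ 0 = 6.
A winning move leaves total XOR = 0, i.e. changes one component's Grundy value g to g ⊕ X where X is the current total.
Pile A: need g' = 3⊕6 = 5. Options: 21−1→G=5, 21−2→G=4, 21−6→G=0, 21−7→G=2, 21−8→G=1. Hits: 1.
Pile B: need g' = 5⊕6 = 3. Options: 11−1→G=4, 11−2→G=3, 11−6→G=2, 11−7→G=1, 11−8→G=0. Hits: 1.
Pile C: need g' = 0⊕6 = 6. Options: 24−1→G=5, 24−2→G=4, 24−6→G=3, 24−7→G=2, 24−8→G=1. Hits: 0.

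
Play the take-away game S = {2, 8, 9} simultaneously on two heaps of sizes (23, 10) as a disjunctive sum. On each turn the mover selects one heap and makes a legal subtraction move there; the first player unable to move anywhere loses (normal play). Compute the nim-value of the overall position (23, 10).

2

All heaps use S = {2, 8, 9}:
n :  0  1  2  3  4  5  6  7  8  9 10 11 12 13 14 15 16 17 18 19 20 21 22 23
G :  0  0  1  1  0  0  1  1  2  2  3  0  2  1  3  0  0  1  1  2  3  0  0  1
Heap A: G(23) = 1.
Heap B: G(10) = 3.
Combined Grundy value = 1 ⊕ 3 = 2.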